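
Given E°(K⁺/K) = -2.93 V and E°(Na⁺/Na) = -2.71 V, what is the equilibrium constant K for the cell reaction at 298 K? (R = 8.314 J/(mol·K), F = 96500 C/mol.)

E°_cell = -2.71 − (-2.93) = 0.22 V, with n = 1 electron transferred.
At equilibrium E = 0, so the Nernst equation gives ln K = nFE°/RT = (1)(96500)(0.22)/((8.314)(298)) = 8.57.
K = e^8.57 = 5300.

5300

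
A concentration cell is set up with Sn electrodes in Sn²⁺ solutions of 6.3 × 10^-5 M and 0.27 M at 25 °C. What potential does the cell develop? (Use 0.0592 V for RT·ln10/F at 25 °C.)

0.11 V

Both half-cells are Sn²⁺/Sn, so E°_cell = 0. The concentrated side is the cathode; the cell reaction moves Sn²⁺ from high to low concentration with n = 2.
Q = [Sn²⁺]_dilute/[Sn²⁺]_conc = 6.3 × 10^-5/0.27 = 2.33 × 10^-4.
E = 0 − (0.0592/2) log Q = −(0.0592/2)(-3.632) = 0.1075 V.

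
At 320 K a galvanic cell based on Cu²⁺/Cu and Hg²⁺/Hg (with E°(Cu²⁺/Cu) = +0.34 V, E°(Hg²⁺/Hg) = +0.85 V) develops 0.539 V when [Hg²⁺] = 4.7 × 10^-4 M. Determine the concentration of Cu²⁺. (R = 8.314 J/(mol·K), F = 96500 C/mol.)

5.7 × 10^-5 M

From the Nernst equation, ln Q = nF(E° − E)/RT = 2×96500×(0.51 − 0.539)/(8.314×320) = -2.104, so Q = 0.122.
With Q = [Cu²⁺]/[Hg²⁺] and the known concentrations, [Cu²⁺] in the numerator gives [Cu²⁺] = 5.7 × 10^-5 M.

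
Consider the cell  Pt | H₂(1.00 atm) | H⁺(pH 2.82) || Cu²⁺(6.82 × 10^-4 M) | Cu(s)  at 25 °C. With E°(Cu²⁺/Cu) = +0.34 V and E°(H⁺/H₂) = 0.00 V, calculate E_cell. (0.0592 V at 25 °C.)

The Cu²⁺/Cu couple is the cathode, so E°_cell = 0.34 V; n = 2.
[H⁺] = 10^(−2.82) = 0.0015 M, and Q = [H⁺]^2 / ([Cu²⁺]·P(H₂)) = 0.00336.
E = E° − (0.0592/2) log Q = 0.34 − (0.0592/2)(-2.474) = 0.413 V.

0.41 V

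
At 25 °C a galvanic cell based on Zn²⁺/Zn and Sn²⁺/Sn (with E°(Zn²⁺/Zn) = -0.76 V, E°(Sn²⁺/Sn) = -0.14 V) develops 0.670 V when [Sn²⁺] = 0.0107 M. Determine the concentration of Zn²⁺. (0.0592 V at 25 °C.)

From the Nernst equation, log Q = n(E° − E)/0.0592 = 2(0.62 − 0.670)/0.0592 = -1.689, so Q = 0.0205.
With Q = [Zn²⁺]/[Sn²⁺] and the known concentrations, [Zn²⁺] in the numerator gives [Zn²⁺] = 2.2 × 10^-4 M.

2.2 × 10^-4 M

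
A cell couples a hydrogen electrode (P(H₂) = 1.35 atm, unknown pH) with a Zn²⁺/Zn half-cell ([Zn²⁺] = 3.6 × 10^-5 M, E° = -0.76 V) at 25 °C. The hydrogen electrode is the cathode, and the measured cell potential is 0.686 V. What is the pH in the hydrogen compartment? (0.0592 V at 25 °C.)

pH = 3.41

E°_cell = 0.76 V and n = 2.
log Q = n(E° − E)/0.0592 = 2×(0.76 − 0.686)/0.0592 = 2.500.
With Q = [Zn²⁺]·P(H₂) / [H⁺]^2, solving for [H⁺] gives log[H⁺] = -3.407, so pH = 3.41.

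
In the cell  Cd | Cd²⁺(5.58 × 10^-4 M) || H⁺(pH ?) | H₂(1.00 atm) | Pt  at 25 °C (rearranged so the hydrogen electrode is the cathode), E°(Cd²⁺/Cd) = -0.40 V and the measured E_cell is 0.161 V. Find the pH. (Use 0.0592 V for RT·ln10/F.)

E°_cell = 0.40 V and n = 2.
log Q = n(E° − E)/0.0592 = 2×(0.40 − 0.161)/0.0592 = 8.074.
With Q = [Cd²⁺]·P(H₂) / [H⁺]^2, solving for [H⁺] gives log[H⁺] = -5.664, so pH = 5.66.

pH = 5.66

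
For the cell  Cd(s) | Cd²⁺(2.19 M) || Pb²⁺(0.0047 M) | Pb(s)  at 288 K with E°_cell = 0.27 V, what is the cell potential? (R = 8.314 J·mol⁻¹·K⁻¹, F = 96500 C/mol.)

Balancing electrons gives n = 2; the reaction quotient is Q = [Cd²⁺]/[Pb²⁺] = 466.
E = E° − (RT/nF) ln Q = 0.27 − (8.314×288)/(2×96500) × (6.144) = 0.270 − 0.076 = 0.194 V.

0.194 V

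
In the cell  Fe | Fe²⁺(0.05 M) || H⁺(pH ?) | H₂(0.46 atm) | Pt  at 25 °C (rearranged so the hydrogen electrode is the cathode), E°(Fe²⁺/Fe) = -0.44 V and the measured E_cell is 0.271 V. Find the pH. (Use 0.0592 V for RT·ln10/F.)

pH = 3.67

E°_cell = 0.44 V and n = 2.
log Q = n(E° − E)/0.0592 = 2×(0.44 − 0.271)/0.0592 = 5.709.
With Q = [Fe²⁺]·P(H₂) / [H⁺]^2, solving for [H⁺] gives log[H⁺] = -3.674, so pH = 3.67.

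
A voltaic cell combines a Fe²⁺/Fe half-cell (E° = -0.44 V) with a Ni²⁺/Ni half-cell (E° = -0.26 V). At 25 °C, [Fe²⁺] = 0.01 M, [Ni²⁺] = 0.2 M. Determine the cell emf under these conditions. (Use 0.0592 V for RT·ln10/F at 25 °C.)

The Ni²⁺/Ni couple has the higher reduction potential and acts as the cathode, so E°_cell = -0.26 − (-0.44) = 0.18 V.
Balancing electrons gives n = 2; the reaction quotient is Q = [Fe²⁺]/[Ni²⁺] = 0.0500.
At 25 °C, E = E° − (0.0592/n) log Q = 0.18 − (0.0592/2)(-1.301) = 0.180 + 0.039 = 0.219 V.

0.219 V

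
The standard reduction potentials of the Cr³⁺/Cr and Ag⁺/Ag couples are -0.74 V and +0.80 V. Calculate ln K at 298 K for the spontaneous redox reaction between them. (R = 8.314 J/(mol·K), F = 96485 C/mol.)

E°_cell = +0.80 − (-0.74) = 1.54 V, with n = 3 electrons transferred.
At equilibrium E = 0, so the Nernst equation gives ln K = nFE°/RT = (3)(96485)(1.54)/((8.314)(298)) = 179.92.

ln K = 179.9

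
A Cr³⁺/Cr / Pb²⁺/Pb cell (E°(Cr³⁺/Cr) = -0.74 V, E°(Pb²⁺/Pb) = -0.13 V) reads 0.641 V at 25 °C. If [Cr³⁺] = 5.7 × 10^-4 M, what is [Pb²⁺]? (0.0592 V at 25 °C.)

0.077 M

From the Nernst equation, log Q = n(E° − E)/0.0592 = 6(0.61 − 0.641)/0.0592 = -3.142, so Q = 7.21 × 10^-4.
With Q = [Cr³⁺]^2/[Pb²⁺]^3 and the known concentrations, [Pb²⁺]^3 in the denominator gives [Pb²⁺] = 0.077 M.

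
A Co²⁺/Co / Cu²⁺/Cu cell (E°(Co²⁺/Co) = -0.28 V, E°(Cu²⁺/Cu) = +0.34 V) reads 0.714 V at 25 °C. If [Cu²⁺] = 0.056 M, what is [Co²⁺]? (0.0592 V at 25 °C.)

3.7 × 10^-5 M

From the Nernst equation, log Q = n(E° − E)/0.0592 = 2(0.62 − 0.714)/0.0592 = -3.176, so Q = 6.67 × 10^-4.
With Q = [Co²⁺]/[Cu²⁺] and the known concentrations, [Co²⁺] in the numerator gives [Co²⁺] = 3.7 × 10^-5 M.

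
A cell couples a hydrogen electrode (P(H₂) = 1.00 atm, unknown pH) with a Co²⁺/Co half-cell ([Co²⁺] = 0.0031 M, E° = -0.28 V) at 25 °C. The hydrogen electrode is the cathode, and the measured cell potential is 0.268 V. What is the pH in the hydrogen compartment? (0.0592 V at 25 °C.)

E°_cell = 0.28 V and n = 2.
log Q = n(E° − E)/0.0592 = 2×(0.28 − 0.268)/0.0592 = 0.405.
With Q = [Co²⁺]·P(H₂) / [H⁺]^2, solving for [H⁺] gives log[H⁺] = -1.457, so pH = 1.46.

pH = 1.46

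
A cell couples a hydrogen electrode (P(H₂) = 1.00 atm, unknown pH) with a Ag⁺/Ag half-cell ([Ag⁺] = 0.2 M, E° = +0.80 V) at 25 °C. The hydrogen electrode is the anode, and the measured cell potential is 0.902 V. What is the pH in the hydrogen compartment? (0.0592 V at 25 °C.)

E°_cell = 0.80 V and n = 2.
log Q = n(E° − E)/0.0592 = 2×(0.80 − 0.902)/0.0592 = -3.446.
With Q = [H⁺]^2 / ([Ag⁺]^2·P(H₂)), solving for [H⁺] gives log[H⁺] = -2.422, so pH = 2.42.

pH = 2.42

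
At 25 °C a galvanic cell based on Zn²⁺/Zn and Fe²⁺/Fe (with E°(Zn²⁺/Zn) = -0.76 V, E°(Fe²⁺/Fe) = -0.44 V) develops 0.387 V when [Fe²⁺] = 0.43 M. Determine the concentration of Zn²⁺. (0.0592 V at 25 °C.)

0.0023 M

From the Nernst equation, log Q = n(E° − E)/0.0592 = 2(0.32 − 0.387)/0.0592 = -2.264, so Q = 0.00545.
With Q = [Zn²⁺]/[Fe²⁺] and the known concentrations, [Zn²⁺] in the numerator gives [Zn²⁺] = 0.0023 M.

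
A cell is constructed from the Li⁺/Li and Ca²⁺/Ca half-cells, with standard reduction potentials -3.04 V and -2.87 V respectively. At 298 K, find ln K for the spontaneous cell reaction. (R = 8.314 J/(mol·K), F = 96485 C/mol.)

E°_cell = -2.87 − (-3.04) = 0.17 V, with n = 2 electrons transferred.
At equilibrium E = 0, so the Nernst equation gives ln K = nFE°/RT = (2)(96485)(0.17)/((8.314)(298)) = 13.24.

ln K = 13.2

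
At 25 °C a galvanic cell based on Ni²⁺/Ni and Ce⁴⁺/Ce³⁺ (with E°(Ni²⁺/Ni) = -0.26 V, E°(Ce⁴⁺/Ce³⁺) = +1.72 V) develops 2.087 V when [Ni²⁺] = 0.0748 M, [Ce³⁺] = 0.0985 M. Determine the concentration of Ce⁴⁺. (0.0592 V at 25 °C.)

1.7 M

From the Nernst equation, log Q = n(E° − E)/0.0592 = 2(1.98 − 2.087)/0.0592 = -3.615, so Q = 2.43 × 10^-4.
With Q = [Ni²⁺]·[Ce³⁺]^2/[Ce⁴⁺]^2 and the known concentrations, [Ce⁴⁺]^2 in the denominator gives [Ce⁴⁺] = 1.7 M.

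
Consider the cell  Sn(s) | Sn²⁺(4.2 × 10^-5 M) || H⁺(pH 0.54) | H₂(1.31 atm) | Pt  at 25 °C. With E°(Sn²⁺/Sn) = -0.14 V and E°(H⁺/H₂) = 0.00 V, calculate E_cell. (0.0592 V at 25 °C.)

The hydrogen couple is the cathode, so E°_cell = 0.14 V; n = 2.
[H⁺] = 10^(−0.54) = 0.29 M, and Q = [Sn²⁺]·P(H₂) / [H⁺]^2 = 6.61 × 10^-4.
E = E° − (0.0592/2) log Q = 0.14 − (0.0592/2)(-3.179) = 0.234 V.

0.23 V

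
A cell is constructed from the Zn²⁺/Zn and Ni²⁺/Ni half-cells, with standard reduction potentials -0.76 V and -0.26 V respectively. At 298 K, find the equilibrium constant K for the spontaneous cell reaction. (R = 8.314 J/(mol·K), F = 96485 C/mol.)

8.2 × 10^16

E°_cell = -0.26 − (-0.76) = 0.50 V, with n = 2 electrons transferred.
At equilibrium E = 0, so the Nernst equation gives ln K = nFE°/RT = (2)(96485)(0.50)/((8.314)(298)) = 38.94.
K = e^38.94 = 8.2 × 10^16.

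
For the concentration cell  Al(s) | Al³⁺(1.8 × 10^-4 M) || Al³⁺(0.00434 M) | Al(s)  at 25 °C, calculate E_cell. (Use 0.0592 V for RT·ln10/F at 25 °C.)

Both half-cells are Al³⁺/Al, so E°_cell = 0. The concentrated side is the cathode; the cell reaction moves Al³⁺ from high to low concentration with n = 3.
Q = [Al³⁺]_dilute/[Al³⁺]_conc = 1.8 × 10^-4/0.00434 = 0.0415.
E = 0 − (0.0592/3) log Q = −(0.0592/3)(-1.382) = 0.0273 V.

0.027 V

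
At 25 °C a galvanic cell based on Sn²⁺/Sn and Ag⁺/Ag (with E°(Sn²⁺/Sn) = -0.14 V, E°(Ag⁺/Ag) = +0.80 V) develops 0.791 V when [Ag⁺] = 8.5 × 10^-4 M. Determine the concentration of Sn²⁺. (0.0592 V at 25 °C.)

From the Nernst equation, log Q = n(E° − E)/0.0592 = 2(0.94 − 0.791)/0.0592 = 5.034, so Q = 1.08 × 10^5.
With Q = [Sn²⁺]/[Ag⁺]^2 and the known concentrations, [Sn²⁺] in the numerator gives [Sn²⁺] = 0.078 M.

0.078 M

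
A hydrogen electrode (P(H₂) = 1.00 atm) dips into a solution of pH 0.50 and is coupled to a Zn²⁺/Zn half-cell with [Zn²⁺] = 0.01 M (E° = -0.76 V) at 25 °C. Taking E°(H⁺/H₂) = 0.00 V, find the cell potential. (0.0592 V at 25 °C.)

0.79 V

The hydrogen couple is the cathode, so E°_cell = 0.76 V; n = 2.
[H⁺] = 10^(−0.50) = 0.32 M, and Q = [Zn²⁺]·P(H₂) / [H⁺]^2 = 0.100.
E = E° − (0.0592/2) log Q = 0.76 − (0.0592/2)(-1.000) = 0.790 V.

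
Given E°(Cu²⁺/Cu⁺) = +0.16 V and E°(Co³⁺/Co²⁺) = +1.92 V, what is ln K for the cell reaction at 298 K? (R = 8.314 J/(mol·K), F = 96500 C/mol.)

ln K = 68.6

E°_cell = +1.92 − (+0.16) = 1.76 V, with n = 1 electron transferred.
At equilibrium E = 0, so the Nernst equation gives ln K = nFE°/RT = (1)(96500)(1.76)/((8.314)(298)) = 68.55.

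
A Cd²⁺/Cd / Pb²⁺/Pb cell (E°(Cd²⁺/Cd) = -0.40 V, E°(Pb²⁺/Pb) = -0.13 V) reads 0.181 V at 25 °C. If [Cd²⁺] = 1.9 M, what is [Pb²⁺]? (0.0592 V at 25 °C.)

0.0019 M

From the Nernst equation, log Q = n(E° − E)/0.0592 = 2(0.27 − 0.181)/0.0592 = 3.007, so Q = 1020.
With Q = [Cd²⁺]/[Pb²⁺] and the known concentrations, [Pb²⁺] in the denominator gives [Pb²⁺] = 0.0019 M.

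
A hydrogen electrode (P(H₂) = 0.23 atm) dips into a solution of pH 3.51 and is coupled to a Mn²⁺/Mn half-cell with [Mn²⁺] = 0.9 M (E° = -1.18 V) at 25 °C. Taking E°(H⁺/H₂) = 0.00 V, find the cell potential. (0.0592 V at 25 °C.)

0.99 V

The hydrogen couple is the cathode, so E°_cell = 1.18 V; n = 2.
[H⁺] = 10^(−3.51) = 3.1 × 10^-4 M, and Q = [Mn²⁺]·P(H₂) / [H⁺]^2 = 2.17 × 10^6.
E = E° − (0.0592/2) log Q = 1.18 − (0.0592/2)(6.336) = 0.992 V.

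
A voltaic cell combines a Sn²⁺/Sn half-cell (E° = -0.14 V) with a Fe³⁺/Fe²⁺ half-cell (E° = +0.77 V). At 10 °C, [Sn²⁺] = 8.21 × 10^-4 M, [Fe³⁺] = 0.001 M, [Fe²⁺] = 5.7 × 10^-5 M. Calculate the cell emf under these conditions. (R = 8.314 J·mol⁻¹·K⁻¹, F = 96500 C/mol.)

The Fe³⁺/Fe²⁺ couple has the higher reduction potential and acts as the cathode, so E°_cell = +0.77 − (-0.14) = 0.91 V.
Balancing electrons gives n = 2; the reaction quotient is Q = [Sn²⁺]·[Fe²⁺]^2/[Fe³⁺]^2 = 2.67 × 10^-6.
E = E° − (RT/nF) ln Q = 0.91 − (8.314×283)/(2×96500) × (-12.834) = 0.910 + 0.156 = 1.066 V.

1.07 V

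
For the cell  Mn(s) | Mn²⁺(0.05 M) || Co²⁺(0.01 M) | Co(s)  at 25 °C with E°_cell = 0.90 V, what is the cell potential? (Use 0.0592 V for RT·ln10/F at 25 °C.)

Balancing electrons gives n = 2; the reaction quotient is Q = [Mn²⁺]/[Co²⁺] = 5.00.
At 25 °C, E = E° − (0.0592/n) log Q = 0.90 − (0.0592/2)(0.699) = 0.900 − 0.021 = 0.879 V.

0.879 V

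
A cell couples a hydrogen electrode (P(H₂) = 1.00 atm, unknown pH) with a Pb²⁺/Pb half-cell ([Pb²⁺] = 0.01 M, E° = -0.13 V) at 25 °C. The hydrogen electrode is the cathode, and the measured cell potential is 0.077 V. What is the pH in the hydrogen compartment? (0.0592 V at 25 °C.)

E°_cell = 0.13 V and n = 2.
log Q = n(E° − E)/0.0592 = 2×(0.13 − 0.077)/0.0592 = 1.791.
With Q = [Pb²⁺]·P(H₂) / [H⁺]^2, solving for [H⁺] gives log[H⁺] = -1.895, so pH = 1.90.

pH = 1.90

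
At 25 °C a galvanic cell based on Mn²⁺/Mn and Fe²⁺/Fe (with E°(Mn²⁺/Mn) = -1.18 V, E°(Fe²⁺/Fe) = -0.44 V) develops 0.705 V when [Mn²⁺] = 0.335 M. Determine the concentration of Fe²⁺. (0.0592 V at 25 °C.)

From the Nernst equation, log Q = n(E° − E)/0.0592 = 2(0.74 − 0.705)/0.0592 = 1.182, so Q = 15.2.
With Q = [Mn²⁺]/[Fe²⁺] and the known concentrations, [Fe²⁺] in the denominator gives [Fe²⁺] = 0.022 M.

0.022 M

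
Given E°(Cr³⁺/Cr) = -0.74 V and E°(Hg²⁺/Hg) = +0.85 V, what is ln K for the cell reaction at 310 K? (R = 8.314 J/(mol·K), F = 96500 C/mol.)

E°_cell = +0.85 − (-0.74) = 1.59 V, with n = 6 electrons transferred.
At equilibrium E = 0, so the Nernst equation gives ln K = nFE°/RT = (6)(96500)(1.59)/((8.314)(310)) = 357.19.

ln K = 357.2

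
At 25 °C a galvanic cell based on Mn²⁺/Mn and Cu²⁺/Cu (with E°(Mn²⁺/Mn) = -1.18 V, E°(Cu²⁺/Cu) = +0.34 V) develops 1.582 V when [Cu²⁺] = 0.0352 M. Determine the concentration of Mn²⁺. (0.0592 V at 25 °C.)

2.8 × 10^-4 M

From the Nernst equation, log Q = n(E° − E)/0.0592 = 2(1.52 − 1.582)/0.0592 = -2.095, so Q = 0.00804.
With Q = [Mn²⁺]/[Cu²⁺] and the known concentrations, [Mn²⁺] in the numerator gives [Mn²⁺] = 2.8 × 10^-4 M.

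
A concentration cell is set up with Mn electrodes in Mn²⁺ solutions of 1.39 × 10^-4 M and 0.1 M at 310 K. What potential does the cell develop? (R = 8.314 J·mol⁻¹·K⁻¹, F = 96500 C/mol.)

0.088 V

Both half-cells are Mn²⁺/Mn, so E°_cell = 0. The concentrated side is the cathode; the cell reaction moves Mn²⁺ from high to low concentration with n = 2.
Q = [Mn²⁺]_dilute/[Mn²⁺]_conc = 1.39 × 10^-4/0.1 = 0.00139.
E = 0 − (RT/nF) ln Q = −((8.314×310)/(2×96500))(-6.578) = 0.0878 V.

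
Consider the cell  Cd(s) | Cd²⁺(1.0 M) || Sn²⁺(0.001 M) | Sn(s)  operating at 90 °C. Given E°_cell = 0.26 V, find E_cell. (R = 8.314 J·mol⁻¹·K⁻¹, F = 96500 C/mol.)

Balancing electrons gives n = 2; the reaction quotient is Q = [Cd²⁺]/[Sn²⁺] = 1000.
E = E° − (RT/nF) ln Q = 0.26 − (8.314×363)/(2×96500) × (6.908) = 0.260 − 0.108 = 0.152 V.

0.152 V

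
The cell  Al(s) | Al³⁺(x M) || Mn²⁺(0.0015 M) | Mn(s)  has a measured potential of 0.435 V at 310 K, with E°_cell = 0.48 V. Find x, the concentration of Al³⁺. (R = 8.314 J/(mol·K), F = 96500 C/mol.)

From the Nernst equation, ln Q = nF(E° − E)/RT = 6×96500×(0.48 − 0.435)/(8.314×310) = 10.109, so Q = 2.46 × 10^4.
With Q = [Al³⁺]^2/[Mn²⁺]^3 and the known concentrations, [Al³⁺]^2 in the numerator gives [Al³⁺] = 0.0091 M.

0.0091 M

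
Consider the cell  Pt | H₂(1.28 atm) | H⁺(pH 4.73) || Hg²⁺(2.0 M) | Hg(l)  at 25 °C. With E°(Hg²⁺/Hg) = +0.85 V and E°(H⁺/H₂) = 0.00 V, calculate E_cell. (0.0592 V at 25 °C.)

1.14 V

The Hg²⁺/Hg couple is the cathode, so E°_cell = 0.85 V; n = 2.
[H⁺] = 10^(−4.73) = 1.9 × 10^-5 M, and Q = [H⁺]^2 / ([Hg²⁺]·P(H₂)) = 1.35 × 10^-10.
E = E° − (0.0592/2) log Q = 0.85 − (0.0592/2)(-9.868) = 1.142 V.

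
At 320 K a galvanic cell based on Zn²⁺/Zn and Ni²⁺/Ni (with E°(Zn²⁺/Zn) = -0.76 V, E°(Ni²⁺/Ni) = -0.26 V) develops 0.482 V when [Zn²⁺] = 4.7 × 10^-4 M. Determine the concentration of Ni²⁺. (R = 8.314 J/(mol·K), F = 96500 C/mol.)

1.3 × 10^-4 M

From the Nernst equation, ln Q = nF(E° − E)/RT = 2×96500×(0.50 − 0.482)/(8.314×320) = 1.306, so Q = 3.69.
With Q = [Zn²⁺]/[Ni²⁺] and the known concentrations, [Ni²⁺] in the denominator gives [Ni²⁺] = 1.3 × 10^-4 M.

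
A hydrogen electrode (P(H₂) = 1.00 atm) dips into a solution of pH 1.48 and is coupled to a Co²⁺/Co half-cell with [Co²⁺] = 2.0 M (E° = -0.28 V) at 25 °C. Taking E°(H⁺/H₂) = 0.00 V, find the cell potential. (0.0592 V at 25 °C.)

0.18 V

The hydrogen couple is the cathode, so E°_cell = 0.28 V; n = 2.
[H⁺] = 10^(−1.48) = 0.033 M, and Q = [Co²⁺]·P(H₂) / [H⁺]^2 = 1820.
E = E° − (0.0592/2) log Q = 0.28 − (0.0592/2)(3.261) = 0.183 V.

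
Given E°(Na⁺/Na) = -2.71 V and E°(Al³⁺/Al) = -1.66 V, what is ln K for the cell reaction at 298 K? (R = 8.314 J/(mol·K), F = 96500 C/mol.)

E°_cell = -1.66 − (-2.71) = 1.05 V, with n = 3 electrons transferred.
At equilibrium E = 0, so the Nernst equation gives ln K = nFE°/RT = (3)(96500)(1.05)/((8.314)(298)) = 122.69.

ln K = 122.7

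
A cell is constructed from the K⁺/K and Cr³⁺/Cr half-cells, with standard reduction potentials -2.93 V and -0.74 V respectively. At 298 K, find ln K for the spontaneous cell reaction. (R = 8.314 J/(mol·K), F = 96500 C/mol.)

E°_cell = -0.74 − (-2.93) = 2.19 V, with n = 3 electrons transferred.
At equilibrium E = 0, so the Nernst equation gives ln K = nFE°/RT = (3)(96500)(2.19)/((8.314)(298)) = 255.90.

ln K = 255.9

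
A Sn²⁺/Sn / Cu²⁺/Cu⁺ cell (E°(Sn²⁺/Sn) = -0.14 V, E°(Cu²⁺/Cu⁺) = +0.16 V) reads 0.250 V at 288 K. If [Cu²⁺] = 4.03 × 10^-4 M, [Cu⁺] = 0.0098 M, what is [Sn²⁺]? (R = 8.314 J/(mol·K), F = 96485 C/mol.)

From the Nernst equation, ln Q = nF(E° − E)/RT = 2×96485×(0.30 − 0.250)/(8.314×288) = 4.030, so Q = 56.2.
With Q = [Sn²⁺]·[Cu⁺]^2/[Cu²⁺]^2 and the known concentrations, [Sn²⁺] in the numerator gives [Sn²⁺] = 0.095 M.

0.095 M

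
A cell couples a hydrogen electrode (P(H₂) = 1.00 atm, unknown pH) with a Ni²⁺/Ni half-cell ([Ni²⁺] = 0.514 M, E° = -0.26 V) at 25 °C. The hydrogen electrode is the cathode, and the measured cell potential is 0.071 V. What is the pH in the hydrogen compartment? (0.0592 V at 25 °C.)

E°_cell = 0.26 V and n = 2.
log Q = n(E° − E)/0.0592 = 2×(0.26 − 0.071)/0.0592 = 6.385.
With Q = [Ni²⁺]·P(H₂) / [H⁺]^2, solving for [H⁺] gives log[H⁺] = -3.337, so pH = 3.34.

pH = 3.34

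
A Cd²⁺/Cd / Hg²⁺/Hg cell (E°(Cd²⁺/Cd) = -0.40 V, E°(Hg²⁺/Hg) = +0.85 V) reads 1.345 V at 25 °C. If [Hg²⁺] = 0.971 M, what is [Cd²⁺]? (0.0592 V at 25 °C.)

From the Nernst equation, log Q = n(E° − E)/0.0592 = 2(1.25 − 1.345)/0.0592 = -3.209, so Q = 6.17 × 10^-4.
With Q = [Cd²⁺]/[Hg²⁺] and the known concentrations, [Cd²⁺] in the numerator gives [Cd²⁺] = 6 × 10^-4 M.

6 × 10^-4 M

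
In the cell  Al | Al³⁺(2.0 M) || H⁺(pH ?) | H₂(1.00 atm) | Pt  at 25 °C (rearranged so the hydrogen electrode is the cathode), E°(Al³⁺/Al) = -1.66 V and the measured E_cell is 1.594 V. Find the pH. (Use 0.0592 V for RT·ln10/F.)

E°_cell = 1.66 V and n = 6.
log Q = n(E° − E)/0.0592 = 6×(1.66 − 1.594)/0.0592 = 6.689.
With Q = [Al³⁺]^2·P(H₂)^3 / [H⁺]^6, solving for [H⁺] gives log[H⁺] = -1.015, so pH = 1.01.

pH = 1.01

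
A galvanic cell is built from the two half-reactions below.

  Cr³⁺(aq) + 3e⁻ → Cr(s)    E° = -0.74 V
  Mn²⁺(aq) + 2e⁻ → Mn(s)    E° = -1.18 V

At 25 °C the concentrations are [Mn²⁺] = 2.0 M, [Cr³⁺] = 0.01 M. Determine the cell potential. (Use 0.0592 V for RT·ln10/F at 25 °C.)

0.392 V

The Cr³⁺/Cr couple has the higher reduction potential and acts as the cathode, so E°_cell = -0.74 − (-1.18) = 0.44 V.
Balancing electrons gives n = 6; the reaction quotient is Q = [Mn²⁺]^3/[Cr³⁺]^2 = 8 × 10^4.
At 25 °C, E = E° − (0.0592/n) log Q = 0.44 − (0.0592/6)(4.903) = 0.440 − 0.048 = 0.392 V.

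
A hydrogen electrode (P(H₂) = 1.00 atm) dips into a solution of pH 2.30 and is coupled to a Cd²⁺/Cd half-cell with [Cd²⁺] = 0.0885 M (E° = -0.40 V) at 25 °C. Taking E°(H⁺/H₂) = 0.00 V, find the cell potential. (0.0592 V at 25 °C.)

0.30 V

The hydrogen couple is the cathode, so E°_cell = 0.40 V; n = 2.
[H⁺] = 10^(−2.30) = 0.0050 M, and Q = [Cd²⁺]·P(H₂) / [H⁺]^2 = 3520.
E = E° − (0.0592/2) log Q = 0.40 − (0.0592/2)(3.547) = 0.295 V.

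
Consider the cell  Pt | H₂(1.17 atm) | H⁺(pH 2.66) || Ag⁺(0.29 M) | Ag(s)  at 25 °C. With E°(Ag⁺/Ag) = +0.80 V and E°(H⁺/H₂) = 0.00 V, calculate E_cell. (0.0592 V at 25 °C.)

The Ag⁺/Ag couple is the cathode, so E°_cell = 0.80 V; n = 2.
[H⁺] = 10^(−2.66) = 0.0022 M, and Q = [H⁺]^2 / ([Ag⁺]^2·P(H₂)) = 4.86 × 10^-5.
E = E° − (0.0592/2) log Q = 0.80 − (0.0592/2)(-4.313) = 0.928 V.

0.93 V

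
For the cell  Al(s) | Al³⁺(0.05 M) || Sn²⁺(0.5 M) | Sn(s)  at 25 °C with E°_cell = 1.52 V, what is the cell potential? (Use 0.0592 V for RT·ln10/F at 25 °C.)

1.54 V

Balancing electrons gives n = 6; the reaction quotient is Q = [Al³⁺]^2/[Sn²⁺]^3 = 0.0200.
At 25 °C, E = E° − (0.0592/n) log Q = 1.52 − (0.0592/6)(-1.699) = 1.520 + 0.017 = 1.537 V.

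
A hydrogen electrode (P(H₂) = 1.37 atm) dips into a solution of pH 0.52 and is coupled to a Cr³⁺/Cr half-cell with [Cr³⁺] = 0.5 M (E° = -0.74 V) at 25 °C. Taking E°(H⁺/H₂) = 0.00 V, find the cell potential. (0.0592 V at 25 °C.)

0.71 V

The hydrogen couple is the cathode, so E°_cell = 0.74 V; n = 6.
[H⁺] = 10^(−0.52) = 0.30 M, and Q = [Cr³⁺]^2·P(H₂)^3 / [H⁺]^6 = 847.
E = E° − (0.0592/6) log Q = 0.74 − (0.0592/6)(2.928) = 0.711 V.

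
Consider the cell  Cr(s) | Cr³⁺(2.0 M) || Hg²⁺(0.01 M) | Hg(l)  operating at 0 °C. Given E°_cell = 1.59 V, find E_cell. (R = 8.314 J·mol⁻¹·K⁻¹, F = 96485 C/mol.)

1.53 V

Balancing electrons gives n = 6; the reaction quotient is Q = [Cr³⁺]^2/[Hg²⁺]^3 = 4 × 10^6.
E = E° − (RT/nF) ln Q = 1.59 − (8.314×273)/(6×96485) × (15.202) = 1.590 − 0.060 = 1.530 V.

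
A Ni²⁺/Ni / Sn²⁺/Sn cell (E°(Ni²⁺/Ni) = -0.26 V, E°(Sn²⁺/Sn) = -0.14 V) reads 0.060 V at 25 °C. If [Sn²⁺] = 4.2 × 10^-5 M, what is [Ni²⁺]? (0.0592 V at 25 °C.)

0.0045 M

From the Nernst equation, log Q = n(E° − E)/0.0592 = 2(0.12 − 0.060)/0.0592 = 2.027, so Q = 106.
With Q = [Ni²⁺]/[Sn²⁺] and the known concentrations, [Ni²⁺] in the numerator gives [Ni²⁺] = 0.0045 M.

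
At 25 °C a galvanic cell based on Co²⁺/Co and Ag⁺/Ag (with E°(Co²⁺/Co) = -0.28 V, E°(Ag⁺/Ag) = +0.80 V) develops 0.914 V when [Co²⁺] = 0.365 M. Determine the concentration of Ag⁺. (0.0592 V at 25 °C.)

9.5 × 10^-4 M

From the Nernst equation, log Q = n(E° − E)/0.0592 = 2(1.08 − 0.914)/0.0592 = 5.608, so Q = 4.06 × 10^5.
With Q = [Co²⁺]/[Ag⁺]^2 and the known concentrations, [Ag⁺]^2 in the denominator gives [Ag⁺] = 9.5 × 10^-4 M.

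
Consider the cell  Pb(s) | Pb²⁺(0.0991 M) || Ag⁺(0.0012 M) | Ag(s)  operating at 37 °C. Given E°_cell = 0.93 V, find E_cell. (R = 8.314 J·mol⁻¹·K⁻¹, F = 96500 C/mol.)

Balancing electrons gives n = 2; the reaction quotient is Q = [Pb²⁺]/[Ag⁺]^2 = 6.88 × 10^4.
E = E° − (RT/nF) ln Q = 0.93 − (8.314×310)/(2×96500) × (11.139) = 0.930 − 0.149 = 0.781 V.

0.781 V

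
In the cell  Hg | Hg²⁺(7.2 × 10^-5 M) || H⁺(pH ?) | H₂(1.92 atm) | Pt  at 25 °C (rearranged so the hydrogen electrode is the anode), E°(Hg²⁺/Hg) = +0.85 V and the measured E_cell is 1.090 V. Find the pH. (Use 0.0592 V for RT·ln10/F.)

pH = 5.98

E°_cell = 0.85 V and n = 2.
log Q = n(E° − E)/0.0592 = 2×(0.85 − 1.090)/0.0592 = -8.108.
With Q = [H⁺]^2 / ([Hg²⁺]·P(H₂)), solving for [H⁺] gives log[H⁺] = -5.984, so pH = 5.98.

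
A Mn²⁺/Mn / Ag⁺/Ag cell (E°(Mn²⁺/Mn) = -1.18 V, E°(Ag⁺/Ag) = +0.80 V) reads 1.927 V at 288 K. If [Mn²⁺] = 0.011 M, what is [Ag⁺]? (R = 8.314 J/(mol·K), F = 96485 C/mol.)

From the Nernst equation, ln Q = nF(E° − E)/RT = 2×96485×(1.98 − 1.927)/(8.314×288) = 4.271, so Q = 71.6.
With Q = [Mn²⁺]/[Ag⁺]^2 and the known concentrations, [Ag⁺]^2 in the denominator gives [Ag⁺] = 0.012 M.

0.012 M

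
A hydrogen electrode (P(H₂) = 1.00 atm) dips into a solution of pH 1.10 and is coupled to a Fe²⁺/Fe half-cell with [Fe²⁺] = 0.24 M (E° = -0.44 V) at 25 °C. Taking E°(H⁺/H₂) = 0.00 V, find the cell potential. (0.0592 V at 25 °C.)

The hydrogen couple is the cathode, so E°_cell = 0.44 V; n = 2.
[H⁺] = 10^(−1.10) = 0.079 M, and Q = [Fe²⁺]·P(H₂) / [H⁺]^2 = 38.0.
E = E° − (0.0592/2) log Q = 0.44 − (0.0592/2)(1.580) = 0.393 V.

0.39 V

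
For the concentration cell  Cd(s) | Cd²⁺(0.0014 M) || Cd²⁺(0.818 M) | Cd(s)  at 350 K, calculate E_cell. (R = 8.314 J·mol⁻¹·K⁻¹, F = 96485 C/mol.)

0.096 V

Both half-cells are Cd²⁺/Cd, so E°_cell = 0. The concentrated side is the cathode; the cell reaction moves Cd²⁺ from high to low concentration with n = 2.
Q = [Cd²⁺]_dilute/[Cd²⁺]_conc = 0.0014/0.818 = 0.00171.
E = 0 − (RT/nF) ln Q = −((8.314×350)/(2×96485))(-6.370) = 0.0961 V.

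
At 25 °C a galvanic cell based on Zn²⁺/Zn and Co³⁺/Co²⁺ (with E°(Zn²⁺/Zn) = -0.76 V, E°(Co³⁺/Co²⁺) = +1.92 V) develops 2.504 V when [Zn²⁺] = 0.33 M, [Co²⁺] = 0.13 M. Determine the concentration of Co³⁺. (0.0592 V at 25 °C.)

From the Nernst equation, log Q = n(E° − E)/0.0592 = 2(2.68 − 2.504)/0.0592 = 5.946, so Q = 8.83 × 10^5.
With Q = [Zn²⁺]·[Co²⁺]^2/[Co³⁺]^2 and the known concentrations, [Co³⁺]^2 in the denominator gives [Co³⁺] = 7.9 × 10^-5 M.

7.9 × 10^-5 M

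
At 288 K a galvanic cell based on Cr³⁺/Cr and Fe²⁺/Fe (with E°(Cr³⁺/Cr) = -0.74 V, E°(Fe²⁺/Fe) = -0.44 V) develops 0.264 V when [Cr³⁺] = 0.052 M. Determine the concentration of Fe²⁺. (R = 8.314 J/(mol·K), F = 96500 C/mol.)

From the Nernst equation, ln Q = nF(E° − E)/RT = 6×96500×(0.30 − 0.264)/(8.314×288) = 8.705, so Q = 6030.
With Q = [Cr³⁺]^2/[Fe²⁺]^3 and the known concentrations, [Fe²⁺]^3 in the denominator gives [Fe²⁺] = 0.0077 M.

0.0077 M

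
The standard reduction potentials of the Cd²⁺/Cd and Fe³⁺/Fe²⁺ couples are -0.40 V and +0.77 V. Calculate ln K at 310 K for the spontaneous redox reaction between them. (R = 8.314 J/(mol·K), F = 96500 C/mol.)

E°_cell = +0.77 − (-0.40) = 1.17 V, with n = 2 electrons transferred.
At equilibrium E = 0, so the Nernst equation gives ln K = nFE°/RT = (2)(96500)(1.17)/((8.314)(310)) = 87.61.

ln K = 87.6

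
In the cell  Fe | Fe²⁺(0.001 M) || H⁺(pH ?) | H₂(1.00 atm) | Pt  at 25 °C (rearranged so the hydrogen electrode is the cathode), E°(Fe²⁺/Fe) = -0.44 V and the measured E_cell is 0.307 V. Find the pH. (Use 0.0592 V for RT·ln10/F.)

pH = 3.75

E°_cell = 0.44 V and n = 2.
log Q = n(E° − E)/0.0592 = 2×(0.44 − 0.307)/0.0592 = 4.493.
With Q = [Fe²⁺]·P(H₂) / [H⁺]^2, solving for [H⁺] gives log[H⁺] = -3.747, so pH = 3.75.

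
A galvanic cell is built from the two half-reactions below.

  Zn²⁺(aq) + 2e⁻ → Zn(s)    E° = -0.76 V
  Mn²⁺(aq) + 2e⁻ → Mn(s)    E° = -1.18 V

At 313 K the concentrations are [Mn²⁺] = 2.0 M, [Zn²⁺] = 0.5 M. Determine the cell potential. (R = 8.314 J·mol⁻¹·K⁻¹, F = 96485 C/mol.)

The Zn²⁺/Zn couple has the higher reduction potential and acts as the cathode, so E°_cell = -0.76 − (-1.18) = 0.42 V.
Balancing electrons gives n = 2; the reaction quotient is Q = [Mn²⁺]/[Zn²⁺] = 4.00.
E = E° − (RT/nF) ln Q = 0.42 − (8.314×313)/(2×96485) × (1.386) = 0.420 − 0.019 = 0.401 V.

0.401 V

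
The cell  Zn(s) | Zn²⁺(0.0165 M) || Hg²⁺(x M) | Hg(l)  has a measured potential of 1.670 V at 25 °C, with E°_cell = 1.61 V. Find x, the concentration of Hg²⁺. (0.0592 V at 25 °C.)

1.8 M

From the Nernst equation, log Q = n(E° − E)/0.0592 = 2(1.61 − 1.670)/0.0592 = -2.027, so Q = 0.00940.
With Q = [Zn²⁺]/[Hg²⁺] and the known concentrations, [Hg²⁺] in the denominator gives [Hg²⁺] = 1.8 M.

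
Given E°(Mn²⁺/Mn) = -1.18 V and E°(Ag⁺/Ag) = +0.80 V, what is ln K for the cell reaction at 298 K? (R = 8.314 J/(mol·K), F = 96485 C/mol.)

E°_cell = +0.80 − (-1.18) = 1.98 V, with n = 2 electrons transferred.
At equilibrium E = 0, so the Nernst equation gives ln K = nFE°/RT = (2)(96485)(1.98)/((8.314)(298)) = 154.22.

ln K = 154.2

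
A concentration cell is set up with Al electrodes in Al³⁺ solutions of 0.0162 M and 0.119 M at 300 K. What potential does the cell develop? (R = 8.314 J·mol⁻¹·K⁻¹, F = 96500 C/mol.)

Both half-cells are Al³⁺/Al, so E°_cell = 0. The concentrated side is the cathode; the cell reaction moves Al³⁺ from high to low concentration with n = 3.
Q = [Al³⁺]_dilute/[Al³⁺]_conc = 0.0162/0.119 = 0.136.
E = 0 − (RT/nF) ln Q = −((8.314×300)/(3×96500))(-1.994) = 0.0172 V.

0.017 V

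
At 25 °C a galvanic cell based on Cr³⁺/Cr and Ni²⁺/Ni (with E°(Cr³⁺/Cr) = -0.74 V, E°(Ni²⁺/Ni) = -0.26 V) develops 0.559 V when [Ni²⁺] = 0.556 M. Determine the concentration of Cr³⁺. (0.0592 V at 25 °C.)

From the Nernst equation, log Q = n(E° − E)/0.0592 = 6(0.48 − 0.559)/0.0592 = -8.007, so Q = 9.85 × 10^-9.
With Q = [Cr³⁺]^2/[Ni²⁺]^3 and the known concentrations, [Cr³⁺]^2 in the numerator gives [Cr³⁺] = 4.1 × 10^-5 M.

4.1 × 10^-5 M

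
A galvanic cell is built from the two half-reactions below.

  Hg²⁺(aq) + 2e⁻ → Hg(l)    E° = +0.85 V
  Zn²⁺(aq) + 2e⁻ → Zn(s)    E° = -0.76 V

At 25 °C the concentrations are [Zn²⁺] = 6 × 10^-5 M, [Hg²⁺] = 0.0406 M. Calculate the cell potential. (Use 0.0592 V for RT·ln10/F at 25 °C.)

The Hg²⁺/Hg couple has the higher reduction potential and acts as the cathode, so E°_cell = +0.85 − (-0.76) = 1.61 V.
Balancing electrons gives n = 2; the reaction quotient is Q = [Zn²⁺]/[Hg²⁺] = 0.00148.
At 25 °C, E = E° − (0.0592/n) log Q = 1.61 − (0.0592/2)(-2.830) = 1.610 + 0.084 = 1.694 V.

1.69 V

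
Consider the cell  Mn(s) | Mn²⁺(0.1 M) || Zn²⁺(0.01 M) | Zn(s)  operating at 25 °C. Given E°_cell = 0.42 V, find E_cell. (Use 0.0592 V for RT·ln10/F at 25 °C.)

Balancing electrons gives n = 2; the reaction quotient is Q = [Mn²⁺]/[Zn²⁺] = 10.0.
At 25 °C, E = E° − (0.0592/n) log Q = 0.42 − (0.0592/2)(1.000) = 0.420 − 0.030 = 0.390 V.

0.390 V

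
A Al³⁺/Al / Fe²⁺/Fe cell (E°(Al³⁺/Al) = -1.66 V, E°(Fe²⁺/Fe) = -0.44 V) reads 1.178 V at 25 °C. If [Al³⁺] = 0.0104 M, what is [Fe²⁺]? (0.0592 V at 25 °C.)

0.0018 M

From the Nernst equation, log Q = n(E° − E)/0.0592 = 6(1.22 − 1.178)/0.0592 = 4.257, so Q = 1.81 × 10^4.
With Q = [Al³⁺]^2/[Fe²⁺]^3 and the known concentrations, [Fe²⁺]^3 in the denominator gives [Fe²⁺] = 0.0018 M.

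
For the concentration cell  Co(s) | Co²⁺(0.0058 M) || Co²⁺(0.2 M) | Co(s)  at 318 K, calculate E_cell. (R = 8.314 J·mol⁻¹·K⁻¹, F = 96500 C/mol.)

0.048 V

Both half-cells are Co²⁺/Co, so E°_cell = 0. The concentrated side is the cathode; the cell reaction moves Co²⁺ from high to low concentration with n = 2.
Q = [Co²⁺]_dilute/[Co²⁺]_conc = 0.0058/0.2 = 0.0290.
E = 0 − (RT/nF) ln Q = −((8.314×318)/(2×96500))(-3.540) = 0.0485 V.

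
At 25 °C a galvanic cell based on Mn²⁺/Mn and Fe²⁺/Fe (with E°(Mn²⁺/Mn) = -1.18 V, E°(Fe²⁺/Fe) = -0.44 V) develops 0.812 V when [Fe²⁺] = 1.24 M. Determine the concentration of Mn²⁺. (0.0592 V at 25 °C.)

0.0046 M

From the Nernst equation, log Q = n(E° − E)/0.0592 = 2(0.74 − 0.812)/0.0592 = -2.432, so Q = 0.00369.
With Q = [Mn²⁺]/[Fe²⁺] and the known concentrations, [Mn²⁺] in the numerator gives [Mn²⁺] = 0.0046 M.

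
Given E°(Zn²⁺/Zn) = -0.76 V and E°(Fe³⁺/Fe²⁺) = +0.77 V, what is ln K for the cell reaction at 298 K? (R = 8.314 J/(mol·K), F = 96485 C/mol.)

ln K = 119.2

E°_cell = +0.77 − (-0.76) = 1.53 V, with n = 2 electrons transferred.
At equilibrium E = 0, so the Nernst equation gives ln K = nFE°/RT = (2)(96485)(1.53)/((8.314)(298)) = 119.17.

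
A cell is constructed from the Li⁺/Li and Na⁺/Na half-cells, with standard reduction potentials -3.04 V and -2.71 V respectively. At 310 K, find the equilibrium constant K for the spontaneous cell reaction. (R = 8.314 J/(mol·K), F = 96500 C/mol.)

E°_cell = -2.71 − (-3.04) = 0.33 V, with n = 1 electron transferred.
At equilibrium E = 0, so the Nernst equation gives ln K = nFE°/RT = (1)(96500)(0.33)/((8.314)(310)) = 12.36.
K = e^12.36 = 2.3 × 10^5.

2.3 × 10^5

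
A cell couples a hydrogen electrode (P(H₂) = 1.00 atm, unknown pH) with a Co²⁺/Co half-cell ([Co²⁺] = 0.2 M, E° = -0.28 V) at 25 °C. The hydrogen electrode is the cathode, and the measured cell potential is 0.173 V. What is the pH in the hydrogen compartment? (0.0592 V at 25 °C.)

E°_cell = 0.28 V and n = 2.
log Q = n(E° − E)/0.0592 = 2×(0.28 − 0.173)/0.0592 = 3.615.
With Q = [Co²⁺]·P(H₂) / [H⁺]^2, solving for [H⁺] gives log[H⁺] = -2.157, so pH = 2.16.

pH = 2.16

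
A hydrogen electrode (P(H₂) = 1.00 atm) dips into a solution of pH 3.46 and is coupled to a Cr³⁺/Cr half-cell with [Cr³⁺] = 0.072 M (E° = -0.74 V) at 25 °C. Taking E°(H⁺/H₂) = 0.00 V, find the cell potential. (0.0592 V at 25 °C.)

The hydrogen couple is the cathode, so E°_cell = 0.74 V; n = 6.
[H⁺] = 10^(−3.46) = 3.5 × 10^-4 M, and Q = [Cr³⁺]^2·P(H₂)^3 / [H⁺]^6 = 2.98 × 10^18.
E = E° − (0.0592/6) log Q = 0.74 − (0.0592/6)(18.475) = 0.558 V.

0.56 V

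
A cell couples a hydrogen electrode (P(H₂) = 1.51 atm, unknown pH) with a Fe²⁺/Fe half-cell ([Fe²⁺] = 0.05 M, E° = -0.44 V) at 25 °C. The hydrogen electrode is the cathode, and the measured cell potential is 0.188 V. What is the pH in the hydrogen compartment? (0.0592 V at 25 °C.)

E°_cell = 0.44 V and n = 2.
log Q = n(E° − E)/0.0592 = 2×(0.44 − 0.188)/0.0592 = 8.514.
With Q = [Fe²⁺]·P(H₂) / [H⁺]^2, solving for [H⁺] gives log[H⁺] = -4.818, so pH = 4.82.

pH = 4.82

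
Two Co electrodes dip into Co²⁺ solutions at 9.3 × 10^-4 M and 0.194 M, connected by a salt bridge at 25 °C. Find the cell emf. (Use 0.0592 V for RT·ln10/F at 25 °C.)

0.069 V

Both half-cells are Co²⁺/Co, so E°_cell = 0. The concentrated side is the cathode; the cell reaction moves Co²⁺ from high to low concentration with n = 2.
Q = [Co²⁺]_dilute/[Co²⁺]_conc = 9.3 × 10^-4/0.194 = 0.00479.
E = 0 − (0.0592/2) log Q = −(0.0592/2)(-2.319) = 0.0686 V.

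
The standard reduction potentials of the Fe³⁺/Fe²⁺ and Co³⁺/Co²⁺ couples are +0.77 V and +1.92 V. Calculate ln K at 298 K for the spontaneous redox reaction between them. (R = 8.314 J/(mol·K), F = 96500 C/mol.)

E°_cell = +1.92 − (+0.77) = 1.15 V, with n = 1 electron transferred.
At equilibrium E = 0, so the Nernst equation gives ln K = nFE°/RT = (1)(96500)(1.15)/((8.314)(298)) = 44.79.

ln K = 44.8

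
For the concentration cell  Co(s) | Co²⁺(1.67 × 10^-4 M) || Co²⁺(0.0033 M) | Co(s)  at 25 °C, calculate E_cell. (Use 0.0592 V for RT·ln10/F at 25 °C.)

Both half-cells are Co²⁺/Co, so E°_cell = 0. The concentrated side is the cathode; the cell reaction moves Co²⁺ from high to low concentration with n = 2.
Q = [Co²⁺]_dilute/[Co²⁺]_conc = 1.67 × 10^-4/0.0033 = 0.0506.
E = 0 − (0.0592/2) log Q = −(0.0592/2)(-1.296) = 0.0384 V.

0.038 V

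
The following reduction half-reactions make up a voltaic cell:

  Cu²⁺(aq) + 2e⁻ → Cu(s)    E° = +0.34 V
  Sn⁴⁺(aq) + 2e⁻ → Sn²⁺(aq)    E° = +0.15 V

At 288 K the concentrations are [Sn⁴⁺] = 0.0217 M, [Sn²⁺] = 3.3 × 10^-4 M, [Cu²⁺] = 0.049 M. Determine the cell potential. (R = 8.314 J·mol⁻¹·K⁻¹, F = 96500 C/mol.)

0.101 V

The Cu²⁺/Cu couple has the higher reduction potential and acts as the cathode, so E°_cell = +0.34 − (+0.15) = 0.19 V.
Balancing electrons gives n = 2; the reaction quotient is Q = [Sn⁴⁺]/([Sn²⁺]·[Cu²⁺]) = 1340.
E = E° − (RT/nF) ln Q = 0.19 − (8.314×288)/(2×96500) × (7.202) = 0.190 − 0.089 = 0.101 V.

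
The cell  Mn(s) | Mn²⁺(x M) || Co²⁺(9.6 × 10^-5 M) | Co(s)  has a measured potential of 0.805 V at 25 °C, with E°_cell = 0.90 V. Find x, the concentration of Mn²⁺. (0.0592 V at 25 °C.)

From the Nernst equation, log Q = n(E° − E)/0.0592 = 2(0.90 − 0.805)/0.0592 = 3.209, so Q = 1620.
With Q = [Mn²⁺]/[Co²⁺] and the known concentrations, [Mn²⁺] in the numerator gives [Mn²⁺] = 0.16 M.

0.16 M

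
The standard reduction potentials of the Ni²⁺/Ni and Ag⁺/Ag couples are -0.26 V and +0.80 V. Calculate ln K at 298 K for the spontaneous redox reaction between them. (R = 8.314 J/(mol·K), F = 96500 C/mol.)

E°_cell = +0.80 − (-0.26) = 1.06 V, with n = 2 electrons transferred.
At equilibrium E = 0, so the Nernst equation gives ln K = nFE°/RT = (2)(96500)(1.06)/((8.314)(298)) = 82.57.

ln K = 82.6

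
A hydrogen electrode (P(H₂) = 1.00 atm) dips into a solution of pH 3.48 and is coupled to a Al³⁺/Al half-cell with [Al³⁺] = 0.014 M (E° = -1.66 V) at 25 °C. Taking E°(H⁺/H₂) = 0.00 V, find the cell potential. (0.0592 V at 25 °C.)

The hydrogen couple is the cathode, so E°_cell = 1.66 V; n = 6.
[H⁺] = 10^(−3.48) = 3.3 × 10^-4 M, and Q = [Al³⁺]^2·P(H₂)^3 / [H⁺]^6 = 1.49 × 10^17.
E = E° − (0.0592/6) log Q = 1.66 − (0.0592/6)(17.172) = 1.491 V.

1.49 V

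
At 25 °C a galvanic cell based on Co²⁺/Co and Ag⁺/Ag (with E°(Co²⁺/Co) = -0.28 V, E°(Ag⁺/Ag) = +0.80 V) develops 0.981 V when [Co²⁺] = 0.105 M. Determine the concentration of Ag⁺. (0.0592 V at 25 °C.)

0.0069 M

From the Nernst equation, log Q = n(E° − E)/0.0592 = 2(1.08 − 0.981)/0.0592 = 3.345, so Q = 2210.
With Q = [Co²⁺]/[Ag⁺]^2 and the known concentrations, [Ag⁺]^2 in the denominator gives [Ag⁺] = 0.0069 M.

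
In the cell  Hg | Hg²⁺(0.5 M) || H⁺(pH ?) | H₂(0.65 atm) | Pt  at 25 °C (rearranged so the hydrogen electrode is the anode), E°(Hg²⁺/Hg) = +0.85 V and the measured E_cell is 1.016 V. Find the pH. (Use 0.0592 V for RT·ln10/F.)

E°_cell = 0.85 V and n = 2.
log Q = n(E° − E)/0.0592 = 2×(0.85 − 1.016)/0.0592 = -5.608.
With Q = [H⁺]^2 / ([Hg²⁺]·P(H₂)), solving for [H⁺] gives log[H⁺] = -3.048, so pH = 3.05.

pH = 3.05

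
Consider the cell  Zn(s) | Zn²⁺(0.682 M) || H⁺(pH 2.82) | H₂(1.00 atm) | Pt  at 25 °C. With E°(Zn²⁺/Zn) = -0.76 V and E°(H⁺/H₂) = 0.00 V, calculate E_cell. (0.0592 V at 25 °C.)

0.60 V

The hydrogen couple is the cathode, so E°_cell = 0.76 V; n = 2.
[H⁺] = 10^(−2.82) = 0.0015 M, and Q = [Zn²⁺]·P(H₂) / [H⁺]^2 = 2.98 × 10^5.
E = E° − (0.0592/2) log Q = 0.76 − (0.0592/2)(5.474) = 0.598 V.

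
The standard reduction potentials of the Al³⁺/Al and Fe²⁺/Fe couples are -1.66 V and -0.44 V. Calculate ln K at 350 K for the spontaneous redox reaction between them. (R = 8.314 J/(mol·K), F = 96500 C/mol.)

ln K = 242.8

E°_cell = -0.44 − (-1.66) = 1.22 V, with n = 6 electrons transferred.
At equilibrium E = 0, so the Nernst equation gives ln K = nFE°/RT = (6)(96500)(1.22)/((8.314)(350)) = 242.75.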